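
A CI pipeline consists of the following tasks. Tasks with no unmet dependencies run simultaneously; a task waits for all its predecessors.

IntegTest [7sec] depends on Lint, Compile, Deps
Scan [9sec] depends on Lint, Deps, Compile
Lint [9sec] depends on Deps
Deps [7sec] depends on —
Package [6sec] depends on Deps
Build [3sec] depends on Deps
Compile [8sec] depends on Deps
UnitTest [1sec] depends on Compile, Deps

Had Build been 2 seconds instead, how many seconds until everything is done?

Actual critical path: Deps→Lint→Scan = 7+9+9 = 25 ⇒ 25 seconds.
The longest path through Build is only 10 seconds, so Build has float 15.
No other chain overtakes it, so the finish is 25 seconds.

25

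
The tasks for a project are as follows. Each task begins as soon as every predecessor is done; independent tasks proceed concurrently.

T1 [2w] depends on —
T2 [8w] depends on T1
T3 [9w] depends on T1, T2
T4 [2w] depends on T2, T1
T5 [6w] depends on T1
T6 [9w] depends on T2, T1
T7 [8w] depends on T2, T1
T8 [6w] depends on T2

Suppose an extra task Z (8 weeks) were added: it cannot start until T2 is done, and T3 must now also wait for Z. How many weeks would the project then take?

Originally the project takes 19 weeks.
With Z inserted, T3 now waits for max(T1, T2, Z).
New critical path: T1→T2→Z→T3 = 2+8+8+9 = 27 ⇒ 27 weeks.

27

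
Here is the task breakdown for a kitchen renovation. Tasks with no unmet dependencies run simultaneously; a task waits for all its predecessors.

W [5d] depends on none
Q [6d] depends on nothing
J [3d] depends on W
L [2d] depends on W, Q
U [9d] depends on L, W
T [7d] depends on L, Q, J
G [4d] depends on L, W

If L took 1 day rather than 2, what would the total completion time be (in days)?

16

The binding path is Q→L→U = 6+2+9 = 17; finish at 17 days.
L lies on that path, so at 1 day the path becomes 16 days.
That remains the longest chain; total 16 days.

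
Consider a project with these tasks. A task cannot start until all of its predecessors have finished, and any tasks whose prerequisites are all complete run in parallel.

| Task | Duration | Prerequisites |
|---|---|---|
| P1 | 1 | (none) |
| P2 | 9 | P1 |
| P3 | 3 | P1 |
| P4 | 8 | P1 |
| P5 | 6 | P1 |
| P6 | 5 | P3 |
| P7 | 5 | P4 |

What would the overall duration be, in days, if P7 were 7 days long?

As given, the longest chain is P1→P4→P7 = 1+8+5 = 14, so the finish is 14 days.
P7 is on the critical path; changing it to 7 makes that path 16 days.
The critical path is still P1→P4→P7; finish is now 16 days.

16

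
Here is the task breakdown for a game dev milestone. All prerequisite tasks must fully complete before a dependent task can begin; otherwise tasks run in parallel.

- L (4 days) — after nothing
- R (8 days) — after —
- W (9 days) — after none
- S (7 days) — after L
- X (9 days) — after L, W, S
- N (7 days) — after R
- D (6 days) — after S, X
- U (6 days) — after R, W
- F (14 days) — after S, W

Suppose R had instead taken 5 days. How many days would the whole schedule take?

The binding path is L→S→X→D = 4+7+9+6 = 26; finish at 26 days.
R is off the critical path — its longest chain is 15 days, giving 11 of slack.
No other chain overtakes it, so the finish is 26 days.

26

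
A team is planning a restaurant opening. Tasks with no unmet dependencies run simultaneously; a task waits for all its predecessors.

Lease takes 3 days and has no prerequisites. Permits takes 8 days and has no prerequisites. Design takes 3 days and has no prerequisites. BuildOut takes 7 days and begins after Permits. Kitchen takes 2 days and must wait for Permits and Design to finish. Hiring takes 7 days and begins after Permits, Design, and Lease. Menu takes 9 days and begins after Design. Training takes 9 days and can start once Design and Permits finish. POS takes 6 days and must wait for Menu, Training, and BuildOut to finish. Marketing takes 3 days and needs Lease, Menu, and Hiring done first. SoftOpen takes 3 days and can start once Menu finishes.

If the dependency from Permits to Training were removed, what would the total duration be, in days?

With the dependency in place, Permits→Training→POS = 8+9+6 = 23 sets the finish at 23 days.
Without Permits→Training, Training's earliest start moves from 8 to 3.
New critical path: Permits→BuildOut→POS = 8+7+6 = 21 ⇒ 21 days.

21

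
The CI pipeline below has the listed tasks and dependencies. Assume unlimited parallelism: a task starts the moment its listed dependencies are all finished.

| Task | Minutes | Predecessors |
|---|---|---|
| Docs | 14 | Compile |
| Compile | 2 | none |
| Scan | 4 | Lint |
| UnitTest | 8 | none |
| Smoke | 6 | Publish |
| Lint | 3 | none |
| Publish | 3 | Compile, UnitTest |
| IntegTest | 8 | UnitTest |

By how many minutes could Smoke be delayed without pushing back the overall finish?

UnitTest→Publish→Smoke = 8+3+6 = 17 sets the makespan at 17 minutes.
Longest path through Smoke: 17 minutes (earliest finish 17, latest finish 17).
So Smoke can slip 17 − 17 = 0 minutes.

0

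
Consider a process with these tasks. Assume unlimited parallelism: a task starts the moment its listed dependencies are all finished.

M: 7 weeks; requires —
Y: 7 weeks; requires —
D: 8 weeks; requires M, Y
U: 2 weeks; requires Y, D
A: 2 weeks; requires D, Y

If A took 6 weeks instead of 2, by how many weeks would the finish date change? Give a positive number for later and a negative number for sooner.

As given, the longest chain is M→D→A = 7+8+2 = 17, so the finish is 17 weeks.
A lies on that path, so at 6 weeks the path becomes 21 weeks.
The critical path is still M→D→A; finish is now 21 weeks.
Change in finish: 21 − 17 = +4 weeks.

4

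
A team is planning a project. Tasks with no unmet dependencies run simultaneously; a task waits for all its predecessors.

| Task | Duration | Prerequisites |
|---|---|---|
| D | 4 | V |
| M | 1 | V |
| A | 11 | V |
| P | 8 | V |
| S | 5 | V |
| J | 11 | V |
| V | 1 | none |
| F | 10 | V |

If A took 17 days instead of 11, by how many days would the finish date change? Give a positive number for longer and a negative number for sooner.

Baseline: V→A = 1+11 = 12 → 12 days.
A lies on that path, so at 17 days the path becomes 18 days.
That remains the longest chain; total 18 days.
Change in finish: 18 − 12 = +6 days.

6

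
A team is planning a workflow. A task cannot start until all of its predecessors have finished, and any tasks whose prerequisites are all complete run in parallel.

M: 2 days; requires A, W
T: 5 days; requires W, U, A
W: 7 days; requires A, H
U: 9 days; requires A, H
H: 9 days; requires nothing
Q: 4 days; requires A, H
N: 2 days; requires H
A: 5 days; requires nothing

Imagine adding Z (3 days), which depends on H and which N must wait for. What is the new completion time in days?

23

Originally the project takes 23 days.
With Z inserted, N now waits for max(H, Z).
New critical path: H→U→T = 9+9+5 = 23 ⇒ 23 days.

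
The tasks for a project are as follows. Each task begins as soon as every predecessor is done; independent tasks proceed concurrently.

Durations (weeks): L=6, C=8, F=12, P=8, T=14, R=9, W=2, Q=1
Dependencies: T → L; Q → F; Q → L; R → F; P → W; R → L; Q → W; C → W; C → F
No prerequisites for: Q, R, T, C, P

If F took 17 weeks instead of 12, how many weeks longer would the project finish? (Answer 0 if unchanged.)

5

As given, the longest chain is R→F = 9+12 = 21, so the finish is 21 weeks.
F is on the critical path; changing it to 17 makes that path 26 weeks.
No other chain overtakes it, so the finish is 26 weeks.
Change in finish: 26 − 21 = +5 weeks.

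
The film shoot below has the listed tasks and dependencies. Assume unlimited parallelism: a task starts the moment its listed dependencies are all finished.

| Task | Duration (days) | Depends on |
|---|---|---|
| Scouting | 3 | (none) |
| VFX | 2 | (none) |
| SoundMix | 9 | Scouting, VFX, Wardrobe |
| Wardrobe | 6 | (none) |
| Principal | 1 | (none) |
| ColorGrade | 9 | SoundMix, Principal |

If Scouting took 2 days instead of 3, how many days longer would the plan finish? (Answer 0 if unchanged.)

Actual critical path: Wardrobe→SoundMix→ColorGrade = 6+9+9 = 24 ⇒ 24 days.
The longest path through Scouting is only 21 days, so Scouting has float 3.
The critical path is still Wardrobe→SoundMix→ColorGrade; finish is now 24 days.
Change in finish: 24 − 24 = +0 days.

0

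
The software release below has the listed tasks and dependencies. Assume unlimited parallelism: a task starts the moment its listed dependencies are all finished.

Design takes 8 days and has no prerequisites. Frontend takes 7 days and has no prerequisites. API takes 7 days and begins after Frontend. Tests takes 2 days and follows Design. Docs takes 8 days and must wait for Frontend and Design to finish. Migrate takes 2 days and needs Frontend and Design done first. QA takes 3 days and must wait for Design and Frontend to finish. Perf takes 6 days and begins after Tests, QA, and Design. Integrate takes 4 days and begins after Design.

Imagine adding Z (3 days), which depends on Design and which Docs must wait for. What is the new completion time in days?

Originally the job takes 17 days.
With Z inserted, Docs now waits for max(Frontend, Design, Z).
New critical path: Design→Z→Docs = 8+3+8 = 19 ⇒ 19 days.

19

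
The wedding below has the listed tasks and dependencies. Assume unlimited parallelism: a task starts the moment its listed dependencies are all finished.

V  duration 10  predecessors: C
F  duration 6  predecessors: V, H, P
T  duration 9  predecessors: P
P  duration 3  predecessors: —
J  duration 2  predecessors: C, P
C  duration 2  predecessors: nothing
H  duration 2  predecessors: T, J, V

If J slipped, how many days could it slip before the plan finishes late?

The longest chain is P→T→H→F = 3+9+2+6 = 20; overall finish 20 days.
Longest path through J: 13 days (earliest finish 5, latest finish 12).
Slack of J = 10 − 3 = 7 days.

7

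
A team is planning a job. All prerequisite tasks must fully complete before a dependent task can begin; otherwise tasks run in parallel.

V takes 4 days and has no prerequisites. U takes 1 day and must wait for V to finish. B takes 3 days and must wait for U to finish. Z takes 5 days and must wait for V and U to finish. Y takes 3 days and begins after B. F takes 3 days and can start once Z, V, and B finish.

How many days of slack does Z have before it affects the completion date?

0

The longest chain is V→U→Z→F = 4+1+5+3 = 13; overall finish 13 days.
Longest path through Z: 13 days (earliest finish 10, latest finish 10).
Float = 13 − 13 = 0.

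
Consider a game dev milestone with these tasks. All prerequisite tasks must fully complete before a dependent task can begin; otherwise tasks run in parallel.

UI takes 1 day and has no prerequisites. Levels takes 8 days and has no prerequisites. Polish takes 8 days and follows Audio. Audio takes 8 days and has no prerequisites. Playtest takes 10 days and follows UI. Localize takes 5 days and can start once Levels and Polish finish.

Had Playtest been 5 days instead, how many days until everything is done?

As given, the longest chain is Audio→Polish→Localize = 8+8+5 = 21, so the finish is 21 days.
Playtest is off the critical path — its longest chain is 11 days, giving 10 of slack.
No other chain overtakes it, so the finish is 21 days.

21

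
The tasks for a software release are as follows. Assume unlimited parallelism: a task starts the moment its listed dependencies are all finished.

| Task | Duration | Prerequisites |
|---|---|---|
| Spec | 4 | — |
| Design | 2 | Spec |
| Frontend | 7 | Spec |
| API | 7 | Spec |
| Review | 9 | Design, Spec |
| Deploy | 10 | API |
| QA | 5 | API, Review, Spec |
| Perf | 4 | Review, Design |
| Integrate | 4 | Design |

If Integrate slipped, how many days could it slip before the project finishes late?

Spec→API→Deploy = 4+7+10 = 21 sets the makespan at 21 days.
Integrate finishes as early as 10 and must finish by 21.
So Integrate can slip 21 − 10 = 11 days.

11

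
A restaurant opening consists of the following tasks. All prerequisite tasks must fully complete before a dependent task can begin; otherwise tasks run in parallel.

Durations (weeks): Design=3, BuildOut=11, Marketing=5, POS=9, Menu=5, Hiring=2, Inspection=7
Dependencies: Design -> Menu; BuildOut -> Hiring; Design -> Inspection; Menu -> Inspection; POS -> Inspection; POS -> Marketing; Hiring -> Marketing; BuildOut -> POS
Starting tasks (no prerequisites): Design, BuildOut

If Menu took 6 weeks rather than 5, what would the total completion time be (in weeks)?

Critical path before the change: BuildOut→POS→Inspection = 11+9+7 = 27 giving 27 weeks.
Menu is off the critical path — its longest chain is 15 weeks, giving 12 of slack.
The critical path is still BuildOut→POS→Inspection; finish is now 27 weeks.

27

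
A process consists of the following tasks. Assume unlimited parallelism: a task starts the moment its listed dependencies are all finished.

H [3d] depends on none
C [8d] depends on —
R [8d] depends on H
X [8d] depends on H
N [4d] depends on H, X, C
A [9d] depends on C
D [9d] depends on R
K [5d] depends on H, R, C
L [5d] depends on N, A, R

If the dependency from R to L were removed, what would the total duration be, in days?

Before: longest chain C→A→L = 8+9+5 = 22, finish 22.
Dropping R→L doesn't change L's earliest start (17); another predecessor still binds.
New critical path: C→A→L = 8+9+5 = 22 ⇒ 22 days.

22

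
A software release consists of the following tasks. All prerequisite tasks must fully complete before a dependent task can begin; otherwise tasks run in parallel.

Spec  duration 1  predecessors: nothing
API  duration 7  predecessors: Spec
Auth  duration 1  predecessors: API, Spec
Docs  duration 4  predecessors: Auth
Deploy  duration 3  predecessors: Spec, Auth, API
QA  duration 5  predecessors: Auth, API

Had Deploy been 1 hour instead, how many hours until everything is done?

The binding path is Spec→API→Auth→QA = 1+7+1+5 = 14; finish at 14 hours.
The longest path through Deploy is only 12 hours, so Deploy has float 2.
That remains the longest chain; total 14 hours.

14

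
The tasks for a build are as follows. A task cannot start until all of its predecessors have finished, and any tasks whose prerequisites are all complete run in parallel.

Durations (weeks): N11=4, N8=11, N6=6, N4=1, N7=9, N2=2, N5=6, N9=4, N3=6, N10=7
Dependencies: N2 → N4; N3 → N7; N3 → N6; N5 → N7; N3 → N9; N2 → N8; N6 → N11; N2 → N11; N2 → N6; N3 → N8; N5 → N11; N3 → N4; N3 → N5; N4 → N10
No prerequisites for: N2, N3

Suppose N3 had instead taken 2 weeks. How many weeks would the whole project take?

17

Critical path before the change: N3→N5→N7 = 6+6+9 = 21 giving 21 weeks.
N3 lies on that path, so at 2 weeks the path becomes 17 weeks.
That remains the longest chain; total 17 weeks.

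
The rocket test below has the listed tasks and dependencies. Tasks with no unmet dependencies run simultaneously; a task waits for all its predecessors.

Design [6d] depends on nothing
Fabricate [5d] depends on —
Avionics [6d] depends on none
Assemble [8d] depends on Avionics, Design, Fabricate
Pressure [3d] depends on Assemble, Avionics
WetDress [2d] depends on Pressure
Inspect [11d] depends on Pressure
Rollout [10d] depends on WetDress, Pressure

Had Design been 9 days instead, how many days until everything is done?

32

Baseline: Design→Assemble→Pressure→WetDress→Rollout = 6+8+3+2+10 = 29 → 29 days.
Design is on the critical path; changing it to 9 makes that path 32 days.
No other chain overtakes it, so the finish is 32 days.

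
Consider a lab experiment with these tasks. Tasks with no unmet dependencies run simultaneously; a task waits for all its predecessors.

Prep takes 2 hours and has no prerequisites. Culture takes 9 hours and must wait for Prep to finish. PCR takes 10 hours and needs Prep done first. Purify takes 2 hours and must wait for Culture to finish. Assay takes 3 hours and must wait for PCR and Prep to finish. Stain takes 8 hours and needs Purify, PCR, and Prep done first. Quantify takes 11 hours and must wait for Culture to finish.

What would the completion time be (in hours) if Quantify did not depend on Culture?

21

With the dependency in place, Prep→Culture→Quantify = 2+9+11 = 22 sets the finish at 22 hours.
Without Culture→Quantify, Quantify's earliest start moves from 11 to 0.
New critical path: Prep→Culture→Purify→Stain = 2+9+2+8 = 21 ⇒ 21 hours.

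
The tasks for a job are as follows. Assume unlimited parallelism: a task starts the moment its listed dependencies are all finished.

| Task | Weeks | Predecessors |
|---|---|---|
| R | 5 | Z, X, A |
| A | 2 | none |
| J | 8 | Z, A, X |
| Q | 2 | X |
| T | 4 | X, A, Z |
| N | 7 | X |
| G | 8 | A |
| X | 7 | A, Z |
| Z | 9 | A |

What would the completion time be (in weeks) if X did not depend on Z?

Original critical path: A→Z→X→J = 2+9+7+8 = 26 ⇒ 26 weeks.
Without Z→X, X's earliest start moves from 11 to 2.
The longest chain is now A→Z→J = 2+9+8 = 19, so the job takes 19 weeks.

19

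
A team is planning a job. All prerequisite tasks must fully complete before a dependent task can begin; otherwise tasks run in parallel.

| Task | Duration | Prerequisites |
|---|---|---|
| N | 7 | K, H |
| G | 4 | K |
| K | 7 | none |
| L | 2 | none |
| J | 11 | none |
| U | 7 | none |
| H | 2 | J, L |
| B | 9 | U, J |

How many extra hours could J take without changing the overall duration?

Critical path: J→B = 11+9 = 20, so the finish is 20 hours.
The longest chain containing J totals 20 hours.
Float = 20 − 20 = 0.

0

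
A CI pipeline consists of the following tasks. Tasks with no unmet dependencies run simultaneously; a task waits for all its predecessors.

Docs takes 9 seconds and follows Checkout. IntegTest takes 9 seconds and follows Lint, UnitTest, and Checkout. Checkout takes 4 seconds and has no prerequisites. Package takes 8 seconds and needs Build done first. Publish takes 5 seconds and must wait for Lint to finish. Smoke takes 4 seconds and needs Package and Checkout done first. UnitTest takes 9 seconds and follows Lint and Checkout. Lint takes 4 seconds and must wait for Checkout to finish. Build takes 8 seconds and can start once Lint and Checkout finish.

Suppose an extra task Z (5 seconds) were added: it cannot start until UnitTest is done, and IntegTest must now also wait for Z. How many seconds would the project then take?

31

Originally the project takes 28 seconds.
With Z inserted, IntegTest now waits for max(Lint, UnitTest, Checkout, Z).
New critical path: Checkout→Lint→UnitTest→Z→IntegTest = 4+4+9+5+9 = 31 ⇒ 31 seconds.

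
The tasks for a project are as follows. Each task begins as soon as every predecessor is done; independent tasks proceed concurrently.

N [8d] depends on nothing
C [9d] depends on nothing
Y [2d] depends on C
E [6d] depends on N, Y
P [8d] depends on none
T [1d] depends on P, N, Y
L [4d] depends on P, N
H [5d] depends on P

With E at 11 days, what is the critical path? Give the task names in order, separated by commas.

The binding path is C→Y→E = 9+2+6 = 17; finish at 17 days.
Since E is critical, the +5 change carries straight to that chain (now 22 days).
That remains the longest chain; total 22 days.

C, Y, E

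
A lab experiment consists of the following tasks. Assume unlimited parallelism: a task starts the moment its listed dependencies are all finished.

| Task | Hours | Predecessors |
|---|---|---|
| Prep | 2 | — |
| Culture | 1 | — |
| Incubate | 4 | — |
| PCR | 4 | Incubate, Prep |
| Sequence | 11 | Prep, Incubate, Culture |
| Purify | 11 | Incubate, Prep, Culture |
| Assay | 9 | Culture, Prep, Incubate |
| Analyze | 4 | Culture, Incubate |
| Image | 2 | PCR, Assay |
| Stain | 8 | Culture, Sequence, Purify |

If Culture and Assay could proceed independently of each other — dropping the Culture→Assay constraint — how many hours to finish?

23

Original critical path: Incubate→Sequence→Stain = 4+11+8 = 23 ⇒ 23 hours.
Dropping Culture→Assay doesn't change Assay's earliest start (4); another predecessor still binds.
New critical path: Incubate→Sequence→Stain = 4+11+8 = 23 ⇒ 23 hours.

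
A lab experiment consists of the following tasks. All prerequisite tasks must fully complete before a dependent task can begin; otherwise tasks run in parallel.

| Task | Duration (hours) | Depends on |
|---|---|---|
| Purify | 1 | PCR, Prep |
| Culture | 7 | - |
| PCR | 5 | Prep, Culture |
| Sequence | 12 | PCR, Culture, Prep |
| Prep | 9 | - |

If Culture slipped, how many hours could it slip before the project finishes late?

2

Prep→PCR→Sequence = 9+5+12 = 26 sets the makespan at 26 hours.
The longest chain containing Culture totals 24 hours.
Slack of Culture = 2 − 0 = 2 hours.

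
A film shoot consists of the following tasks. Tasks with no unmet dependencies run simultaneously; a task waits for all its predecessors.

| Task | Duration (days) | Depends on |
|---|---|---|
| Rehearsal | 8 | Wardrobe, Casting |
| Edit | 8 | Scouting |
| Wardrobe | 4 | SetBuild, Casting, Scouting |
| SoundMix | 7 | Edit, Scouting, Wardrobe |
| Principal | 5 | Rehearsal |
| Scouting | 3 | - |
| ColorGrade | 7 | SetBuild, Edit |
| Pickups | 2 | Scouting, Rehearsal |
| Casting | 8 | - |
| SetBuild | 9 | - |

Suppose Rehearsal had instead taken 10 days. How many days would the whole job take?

28

The binding path is SetBuild→Wardrobe→Rehearsal→Principal = 9+4+8+5 = 26; finish at 26 days.
Rehearsal lies on that path, so at 10 days the path becomes 28 days.
The critical path is still SetBuild→Wardrobe→Rehearsal→Principal; finish is now 28 days.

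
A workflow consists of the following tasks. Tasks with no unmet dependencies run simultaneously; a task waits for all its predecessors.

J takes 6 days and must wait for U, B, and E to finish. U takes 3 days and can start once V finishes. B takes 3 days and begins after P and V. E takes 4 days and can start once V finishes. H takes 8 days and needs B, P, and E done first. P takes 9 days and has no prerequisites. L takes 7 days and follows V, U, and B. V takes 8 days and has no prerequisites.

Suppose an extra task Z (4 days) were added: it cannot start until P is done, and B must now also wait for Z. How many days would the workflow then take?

24

Originally the workflow takes 20 days.
With Z inserted, B now waits for max(P, V, Z).
New critical path: P→Z→B→H = 9+4+3+8 = 24 ⇒ 24 days.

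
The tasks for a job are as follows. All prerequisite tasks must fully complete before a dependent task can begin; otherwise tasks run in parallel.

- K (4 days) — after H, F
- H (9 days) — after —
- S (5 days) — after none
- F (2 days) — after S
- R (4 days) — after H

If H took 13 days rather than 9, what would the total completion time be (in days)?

17

Actual critical path: H→R = 9+4 = 13 ⇒ 13 days.
H is on the critical path; changing it to 13 makes that path 17 days.
The critical path is still H→R; finish is now 17 days.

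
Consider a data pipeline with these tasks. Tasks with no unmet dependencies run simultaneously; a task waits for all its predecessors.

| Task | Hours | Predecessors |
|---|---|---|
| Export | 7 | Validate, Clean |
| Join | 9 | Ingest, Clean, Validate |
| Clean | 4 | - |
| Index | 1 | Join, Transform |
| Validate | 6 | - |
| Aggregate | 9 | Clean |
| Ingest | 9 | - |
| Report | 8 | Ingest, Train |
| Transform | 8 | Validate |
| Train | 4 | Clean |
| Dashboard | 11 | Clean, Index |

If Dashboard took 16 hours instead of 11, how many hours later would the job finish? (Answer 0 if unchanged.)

5

As given, the longest chain is Ingest→Join→Index→Dashboard = 9+9+1+11 = 30, so the finish is 30 hours.
Dashboard is on the critical path; changing it to 16 makes that path 35 hours.
The critical path is still Ingest→Join→Index→Dashboard; finish is now 35 hours.
Change in finish: 35 − 30 = +5 hours.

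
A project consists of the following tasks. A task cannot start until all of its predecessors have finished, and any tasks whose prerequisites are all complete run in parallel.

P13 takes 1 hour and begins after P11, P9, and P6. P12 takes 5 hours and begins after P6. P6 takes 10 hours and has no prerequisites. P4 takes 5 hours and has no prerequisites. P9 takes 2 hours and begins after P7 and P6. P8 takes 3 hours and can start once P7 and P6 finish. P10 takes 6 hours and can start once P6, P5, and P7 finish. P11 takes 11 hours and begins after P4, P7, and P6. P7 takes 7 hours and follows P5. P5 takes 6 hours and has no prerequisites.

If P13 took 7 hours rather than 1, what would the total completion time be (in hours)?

Baseline: P5→P7→P11→P13 = 6+7+11+1 = 25 → 25 hours.
P13 is on the critical path; changing it to 7 makes that path 31 hours.
The critical path is still P5→P7→P11→P13; finish is now 31 hours.

31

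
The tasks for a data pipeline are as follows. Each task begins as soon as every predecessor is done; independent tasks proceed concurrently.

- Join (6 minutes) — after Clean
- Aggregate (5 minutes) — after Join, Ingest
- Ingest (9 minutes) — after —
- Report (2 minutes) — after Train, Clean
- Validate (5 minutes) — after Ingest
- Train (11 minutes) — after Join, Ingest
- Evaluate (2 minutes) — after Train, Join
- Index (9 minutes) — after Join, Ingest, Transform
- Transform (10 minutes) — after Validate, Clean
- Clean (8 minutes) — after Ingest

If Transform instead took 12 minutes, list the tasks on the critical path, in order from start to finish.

Ingest, Clean, Transform, Index

Baseline: Ingest→Clean→Transform→Index = 9+8+10+9 = 36 → 36 minutes.
Since Transform is critical, the +2 change carries straight to that chain (now 38 minutes).
No other chain overtakes it, so the finish is 38 minutes.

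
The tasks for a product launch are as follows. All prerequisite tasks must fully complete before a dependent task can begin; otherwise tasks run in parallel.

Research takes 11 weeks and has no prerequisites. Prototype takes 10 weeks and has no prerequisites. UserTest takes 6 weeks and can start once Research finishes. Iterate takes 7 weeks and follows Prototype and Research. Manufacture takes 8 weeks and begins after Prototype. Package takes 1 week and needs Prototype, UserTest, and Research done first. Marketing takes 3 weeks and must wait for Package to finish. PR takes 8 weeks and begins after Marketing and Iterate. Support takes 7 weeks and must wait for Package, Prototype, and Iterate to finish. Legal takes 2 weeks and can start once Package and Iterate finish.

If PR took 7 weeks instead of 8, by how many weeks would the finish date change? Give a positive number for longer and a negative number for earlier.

Actual critical path: Research→UserTest→Package→Marketing→PR = 11+6+1+3+8 = 29 ⇒ 29 weeks.
Since PR is critical, the -1 change carries straight to that chain (now 28 weeks).
No other chain overtakes it, so the finish is 28 weeks.
Change in finish: 28 − 29 = -1 weeks.

-1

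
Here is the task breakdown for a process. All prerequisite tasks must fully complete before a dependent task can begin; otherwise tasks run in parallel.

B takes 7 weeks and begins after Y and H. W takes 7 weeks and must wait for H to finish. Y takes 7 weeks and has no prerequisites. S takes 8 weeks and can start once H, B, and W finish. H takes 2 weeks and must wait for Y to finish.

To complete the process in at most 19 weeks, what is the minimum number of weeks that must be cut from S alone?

Current finish: 24 weeks; target: 19.
S is on every critical path, so each week cut from S cuts the finish by one (this holds down to a finish of 17).
Need 24 − 19 = 5 weeks off S → S becomes 3 weeks, finish becomes 19.

5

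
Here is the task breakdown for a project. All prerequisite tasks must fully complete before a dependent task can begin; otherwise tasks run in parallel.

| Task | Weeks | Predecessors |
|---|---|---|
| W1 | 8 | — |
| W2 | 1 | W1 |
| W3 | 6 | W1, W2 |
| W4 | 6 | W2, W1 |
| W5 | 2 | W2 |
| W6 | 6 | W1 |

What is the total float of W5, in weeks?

4

The longest chain is W1→W2→W3 = 8+1+6 = 15; overall finish 15 weeks.
The longest chain containing W5 totals 11 weeks.
Float = 15 − 11 = 4.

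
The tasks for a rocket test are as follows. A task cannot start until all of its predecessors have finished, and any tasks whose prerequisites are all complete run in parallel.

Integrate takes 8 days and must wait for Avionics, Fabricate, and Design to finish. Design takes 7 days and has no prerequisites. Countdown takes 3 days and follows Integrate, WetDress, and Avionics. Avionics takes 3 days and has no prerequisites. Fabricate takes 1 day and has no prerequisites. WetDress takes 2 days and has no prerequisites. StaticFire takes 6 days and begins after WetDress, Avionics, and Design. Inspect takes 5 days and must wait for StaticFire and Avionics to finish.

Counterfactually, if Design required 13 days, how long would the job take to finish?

24

Actual critical path: Design→StaticFire→Inspect = 7+6+5 = 18 ⇒ 18 days.
Since Design is critical, the +6 change carries straight to that chain (now 24 days).
That remains the longest chain; total 24 days.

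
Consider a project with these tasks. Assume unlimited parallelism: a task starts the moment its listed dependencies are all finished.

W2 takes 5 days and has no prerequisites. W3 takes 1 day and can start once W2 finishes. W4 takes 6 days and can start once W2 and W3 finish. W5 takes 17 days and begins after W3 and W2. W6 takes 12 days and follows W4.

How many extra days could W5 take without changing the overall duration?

1

Critical path: W2→W3→W4→W6 = 5+1+6+12 = 24, so the finish is 24 days.
W5 finishes as early as 23 and must finish by 24.
Float = 24 − 23 = 1.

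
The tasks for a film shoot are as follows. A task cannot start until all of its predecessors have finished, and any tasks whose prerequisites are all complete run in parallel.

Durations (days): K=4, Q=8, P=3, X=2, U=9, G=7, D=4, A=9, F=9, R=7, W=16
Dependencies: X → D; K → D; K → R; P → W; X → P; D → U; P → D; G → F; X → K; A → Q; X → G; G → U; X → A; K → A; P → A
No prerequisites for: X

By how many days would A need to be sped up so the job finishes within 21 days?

Current finish: 23 days; target: 21.
A is on every critical path, so each day cut from A cuts the finish by one (this holds down to a finish of 21).
Need 23 − 21 = 2 days off A → A becomes 7 days, finish becomes 21.

2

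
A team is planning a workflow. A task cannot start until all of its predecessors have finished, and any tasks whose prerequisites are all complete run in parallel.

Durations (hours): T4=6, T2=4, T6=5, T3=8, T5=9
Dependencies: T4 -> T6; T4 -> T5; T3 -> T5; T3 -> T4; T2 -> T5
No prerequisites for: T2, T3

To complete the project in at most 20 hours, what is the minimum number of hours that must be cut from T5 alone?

Current finish: 23 hours; target: 20.
T5 is on every critical path, so each hour cut from T5 cuts the finish by one (this holds down to a finish of 19).
Need 23 − 20 = 3 hours off T5 → T5 becomes 6 hours, finish becomes 20.

3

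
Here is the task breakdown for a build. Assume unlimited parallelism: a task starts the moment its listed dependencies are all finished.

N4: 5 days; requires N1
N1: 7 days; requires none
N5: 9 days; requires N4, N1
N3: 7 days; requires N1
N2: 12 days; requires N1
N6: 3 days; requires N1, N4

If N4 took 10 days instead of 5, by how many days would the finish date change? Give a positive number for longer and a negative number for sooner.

5

Actual critical path: N1→N4→N5 = 7+5+9 = 21 ⇒ 21 days.
Since N4 is critical, the +5 change carries straight to that chain (now 26 days).
The critical path is still N1→N4→N5; finish is now 26 days.
Change in finish: 26 − 21 = +5 days.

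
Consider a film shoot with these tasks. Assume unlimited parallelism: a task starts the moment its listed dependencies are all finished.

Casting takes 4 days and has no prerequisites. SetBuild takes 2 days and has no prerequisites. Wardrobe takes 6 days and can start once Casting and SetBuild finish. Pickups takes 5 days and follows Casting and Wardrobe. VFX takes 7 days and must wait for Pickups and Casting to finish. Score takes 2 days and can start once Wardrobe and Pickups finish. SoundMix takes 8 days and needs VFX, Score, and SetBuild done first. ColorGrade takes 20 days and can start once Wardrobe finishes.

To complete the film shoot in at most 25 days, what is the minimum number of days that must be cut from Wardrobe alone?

5

Current finish: 30 days; target: 25.
Wardrobe is on every critical path, so each day cut from Wardrobe cuts the finish by one (this holds down to a finish of 25).
Need 30 − 25 = 5 days off Wardrobe → Wardrobe becomes 1 day, finish becomes 25.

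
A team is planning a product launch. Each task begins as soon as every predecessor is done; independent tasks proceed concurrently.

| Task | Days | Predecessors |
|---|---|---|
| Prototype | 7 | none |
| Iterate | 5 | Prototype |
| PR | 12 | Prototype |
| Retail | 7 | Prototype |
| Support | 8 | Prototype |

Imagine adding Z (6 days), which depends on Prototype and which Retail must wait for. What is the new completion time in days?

20

Originally the schedule takes 19 days.
With Z inserted, Retail now waits for max(Prototype, Z).
New critical path: Prototype→Z→Retail = 7+6+7 = 20 ⇒ 20 days.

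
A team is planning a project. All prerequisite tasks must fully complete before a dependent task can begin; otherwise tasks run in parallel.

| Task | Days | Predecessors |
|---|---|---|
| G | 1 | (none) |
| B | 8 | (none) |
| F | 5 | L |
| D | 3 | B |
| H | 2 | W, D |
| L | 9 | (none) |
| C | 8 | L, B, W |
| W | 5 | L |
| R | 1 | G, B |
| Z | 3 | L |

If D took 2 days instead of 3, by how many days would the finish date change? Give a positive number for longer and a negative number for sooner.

As given, the longest chain is L→W→C = 9+5+8 = 22, so the finish is 22 days.
D is off the critical path — its longest chain is 13 days, giving 9 of slack.
That remains the longest chain; total 22 days.
Change in finish: 22 − 22 = +0 days.

0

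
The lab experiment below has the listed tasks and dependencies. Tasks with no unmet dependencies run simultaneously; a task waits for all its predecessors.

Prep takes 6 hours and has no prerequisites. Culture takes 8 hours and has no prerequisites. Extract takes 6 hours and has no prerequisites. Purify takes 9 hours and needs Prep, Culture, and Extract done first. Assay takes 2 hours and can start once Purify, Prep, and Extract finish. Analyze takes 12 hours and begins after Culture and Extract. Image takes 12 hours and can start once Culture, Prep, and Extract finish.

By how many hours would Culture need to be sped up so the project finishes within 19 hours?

1

Current finish: 20 hours; target: 19.
Culture is on every critical path, so each hour cut from Culture cuts the finish by one (this holds down to a finish of 18).
Need 20 − 19 = 1 hour off Culture → Culture becomes 7 hours, finish becomes 19.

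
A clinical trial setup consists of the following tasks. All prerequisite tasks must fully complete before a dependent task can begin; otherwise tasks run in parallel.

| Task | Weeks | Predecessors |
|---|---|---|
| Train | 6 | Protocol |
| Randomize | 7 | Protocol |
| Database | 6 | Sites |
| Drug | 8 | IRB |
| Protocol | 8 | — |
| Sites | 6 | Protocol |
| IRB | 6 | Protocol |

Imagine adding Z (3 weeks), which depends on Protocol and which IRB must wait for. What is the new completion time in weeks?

Originally the project takes 22 weeks.
With Z inserted, IRB now waits for max(Protocol, Z).
New critical path: Protocol→Z→IRB→Drug = 8+3+6+8 = 25 ⇒ 25 weeks.

25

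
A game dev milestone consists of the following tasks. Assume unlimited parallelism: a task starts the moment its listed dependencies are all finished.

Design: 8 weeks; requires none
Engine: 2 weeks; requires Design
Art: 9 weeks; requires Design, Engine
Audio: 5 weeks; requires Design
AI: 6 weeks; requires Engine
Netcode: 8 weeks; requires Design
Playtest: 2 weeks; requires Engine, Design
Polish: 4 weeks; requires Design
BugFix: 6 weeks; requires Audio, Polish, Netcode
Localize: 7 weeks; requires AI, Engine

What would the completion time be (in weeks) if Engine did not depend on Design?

Before: longest chain Design→Engine→AI→Localize = 8+2+6+7 = 23, finish 23.
Without Design→Engine, Engine's earliest start moves from 8 to 0.
After: Design→Netcode→BugFix = 8+8+6 = 22 → 22 weeks.

22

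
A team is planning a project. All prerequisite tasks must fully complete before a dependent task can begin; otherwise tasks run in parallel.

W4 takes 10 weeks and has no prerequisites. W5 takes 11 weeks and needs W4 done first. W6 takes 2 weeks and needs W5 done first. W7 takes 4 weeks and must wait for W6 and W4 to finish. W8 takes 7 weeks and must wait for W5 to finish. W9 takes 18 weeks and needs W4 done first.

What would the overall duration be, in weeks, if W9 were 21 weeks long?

31

The binding path is W4→W9 = 10+18 = 28; finish at 28 weeks.
Since W9 is critical, the +3 change carries straight to that chain (now 31 weeks).
That remains the longest chain; total 31 weeks.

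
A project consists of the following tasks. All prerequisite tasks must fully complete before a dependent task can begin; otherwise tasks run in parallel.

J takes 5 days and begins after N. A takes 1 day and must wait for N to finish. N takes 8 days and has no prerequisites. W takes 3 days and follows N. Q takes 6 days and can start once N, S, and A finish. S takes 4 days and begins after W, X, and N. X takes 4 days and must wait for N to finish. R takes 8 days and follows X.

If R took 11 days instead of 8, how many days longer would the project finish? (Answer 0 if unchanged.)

1

Critical path before the change: N→X→S→Q = 8+4+4+6 = 22 giving 22 days.
The longest path through R is only 20 days, so R has float 2.
New critical path: N→X→R = 8+4+11 = 23 ⇒ 23 days.
Change in finish: 23 − 22 = +1 days.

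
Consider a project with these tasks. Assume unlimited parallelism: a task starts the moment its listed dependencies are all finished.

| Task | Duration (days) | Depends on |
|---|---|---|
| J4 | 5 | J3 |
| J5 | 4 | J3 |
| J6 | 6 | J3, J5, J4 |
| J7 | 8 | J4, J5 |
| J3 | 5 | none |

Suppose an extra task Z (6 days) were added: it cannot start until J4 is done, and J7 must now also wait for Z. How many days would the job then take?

Originally the job takes 18 days.
With Z inserted, J7 now waits for max(J4, J5, Z).
New critical path: J3→J4→Z→J7 = 5+5+6+8 = 24 ⇒ 24 days.

24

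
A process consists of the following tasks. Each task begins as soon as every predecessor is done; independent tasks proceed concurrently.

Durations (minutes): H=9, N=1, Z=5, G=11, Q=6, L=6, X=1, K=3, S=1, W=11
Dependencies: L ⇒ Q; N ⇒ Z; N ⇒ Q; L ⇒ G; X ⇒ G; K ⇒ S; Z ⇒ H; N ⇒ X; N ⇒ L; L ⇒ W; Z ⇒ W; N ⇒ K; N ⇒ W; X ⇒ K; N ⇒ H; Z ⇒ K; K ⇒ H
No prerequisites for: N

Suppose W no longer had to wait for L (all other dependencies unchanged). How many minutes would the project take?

18

Before: longest chain N→L→W = 1+6+11 = 18, finish 18.
Without L→W, W's earliest start moves from 7 to 6.
After: N→L→G = 1+6+11 = 18 → 18 minutes.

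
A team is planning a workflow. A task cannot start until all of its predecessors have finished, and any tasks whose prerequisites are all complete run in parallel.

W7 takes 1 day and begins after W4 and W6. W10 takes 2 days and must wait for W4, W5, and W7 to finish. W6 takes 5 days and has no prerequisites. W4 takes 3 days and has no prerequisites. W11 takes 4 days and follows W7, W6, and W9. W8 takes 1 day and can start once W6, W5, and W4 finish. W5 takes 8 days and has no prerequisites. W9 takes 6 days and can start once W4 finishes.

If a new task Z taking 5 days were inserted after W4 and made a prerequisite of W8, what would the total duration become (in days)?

Originally the schedule takes 13 days.
With Z inserted, W8 now waits for max(W6, W5, W4, Z).
New critical path: W4→W9→W11 = 3+6+4 = 13 ⇒ 13 days.

13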